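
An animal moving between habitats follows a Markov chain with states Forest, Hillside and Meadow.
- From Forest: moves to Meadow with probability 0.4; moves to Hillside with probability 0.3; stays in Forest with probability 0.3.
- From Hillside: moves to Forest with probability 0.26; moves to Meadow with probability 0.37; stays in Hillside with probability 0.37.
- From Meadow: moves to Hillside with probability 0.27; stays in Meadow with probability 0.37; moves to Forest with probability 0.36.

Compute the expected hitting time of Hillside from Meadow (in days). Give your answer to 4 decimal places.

Let t(s) be the expected number of days to first reach Hillside from state s, with t(Hillside) = 0. Conditioning on the first day:
t(Forest) = 1 + 0.3·t(Forest) + 0.4·t(Meadow)
t(Meadow) = 1 + 0.36·t(Forest) + 0.37·t(Meadow)
Solving: t(Forest) = 3.4680, t(Meadow) = 3.5690.
Expected days from Meadow to Hillside: 3.5690.

3.5690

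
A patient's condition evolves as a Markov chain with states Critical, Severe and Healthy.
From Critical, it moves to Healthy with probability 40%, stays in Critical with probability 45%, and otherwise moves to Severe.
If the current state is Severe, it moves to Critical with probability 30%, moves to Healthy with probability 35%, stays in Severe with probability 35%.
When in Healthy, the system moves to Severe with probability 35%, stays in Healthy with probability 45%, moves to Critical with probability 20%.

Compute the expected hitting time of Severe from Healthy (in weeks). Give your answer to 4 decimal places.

3.3708

Let t(s) be the expected number of weeks to first reach Severe from state s, with t(Severe) = 0. Conditioning on the first week:
t(Critical) = 1 + 0.45·t(Critical) + 0.4·t(Healthy)
t(Healthy) = 1 + 0.2·t(Critical) + 0.45·t(Healthy)
Solving: t(Critical) = 4.2697, t(Healthy) = 3.3708.
Expected weeks from Healthy to Severe: 3.3708.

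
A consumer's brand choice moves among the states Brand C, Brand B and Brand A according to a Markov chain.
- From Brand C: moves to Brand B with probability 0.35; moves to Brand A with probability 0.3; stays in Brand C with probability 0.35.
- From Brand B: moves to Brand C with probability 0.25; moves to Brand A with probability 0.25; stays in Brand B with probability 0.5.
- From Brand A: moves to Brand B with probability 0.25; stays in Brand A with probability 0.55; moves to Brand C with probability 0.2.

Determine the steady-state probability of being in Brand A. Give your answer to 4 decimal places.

Let the stationary distribution be π with π = πP and π_1 + π_2 + π_3 = 1.
π_1 = 0.35·π_1 + 0.25·π_2 + 0.2·π_3
π_2 = 0.35·π_1 + 0.5·π_2 + 0.25·π_3
Solving with the normalization constraint gives π = (0.2569, 0.3676, 0.3755).
So the stationary probability of Brand A is 0.3755.

0.3755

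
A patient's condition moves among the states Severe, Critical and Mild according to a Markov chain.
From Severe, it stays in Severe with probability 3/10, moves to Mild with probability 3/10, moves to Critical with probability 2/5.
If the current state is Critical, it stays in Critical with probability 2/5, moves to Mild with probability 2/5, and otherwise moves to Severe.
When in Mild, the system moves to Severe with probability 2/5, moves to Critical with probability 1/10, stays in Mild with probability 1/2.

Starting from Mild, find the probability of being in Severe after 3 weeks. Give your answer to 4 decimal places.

Propagate the distribution vector 3 weeks from Mild.
After 0 weeks: (0.0000, 0.0000, 1.0000)
After 1 week: (0.4000, 0.1000, 0.5000)
After 2 weeks: (0.3400, 0.2500, 0.4100)
After 3 weeks: (0.3160, 0.2770, 0.4070)
P(in Severe after 3 weeks) = 0.3160

0.3160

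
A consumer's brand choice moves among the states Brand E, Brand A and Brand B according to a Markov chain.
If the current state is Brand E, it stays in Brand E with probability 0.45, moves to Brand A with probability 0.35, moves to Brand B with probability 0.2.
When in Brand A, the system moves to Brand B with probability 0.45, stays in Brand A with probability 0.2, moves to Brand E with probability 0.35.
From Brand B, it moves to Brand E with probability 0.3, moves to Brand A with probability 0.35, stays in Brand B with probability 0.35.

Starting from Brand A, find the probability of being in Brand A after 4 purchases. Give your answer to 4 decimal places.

0.3047

Propagate the distribution vector 4 purchases from Brand A.
After 0 purchases: (0.0000, 1.0000, 0.0000)
After 1 purchase: (0.3500, 0.2000, 0.4500)
After 2 purchases: (0.3625, 0.3200, 0.3175)
After 3 purchases: (0.3704, 0.3020, 0.3276)
After 4 purchases: (0.3707, 0.3047, 0.3246)
P(in Brand A after 4 purchases) = 0.3047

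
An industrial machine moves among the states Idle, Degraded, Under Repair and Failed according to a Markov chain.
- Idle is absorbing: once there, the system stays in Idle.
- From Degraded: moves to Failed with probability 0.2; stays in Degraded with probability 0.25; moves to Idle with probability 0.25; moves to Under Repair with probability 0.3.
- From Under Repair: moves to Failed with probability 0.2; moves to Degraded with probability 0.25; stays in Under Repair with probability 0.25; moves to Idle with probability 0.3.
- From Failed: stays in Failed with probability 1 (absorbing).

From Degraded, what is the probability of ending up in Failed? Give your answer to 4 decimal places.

0.4308

Let h(s) be the probability of absorption at Failed starting from transient state s. Then h(Failed) = 1 and h(Idle) = 0. By first-step analysis:
h(Degraded) = 0.25·0 + 0.25·h(Degraded) + 0.3·h(Under Repair) + 0.2·1
h(Under Repair) = 0.3·0 + 0.25·h(Degraded) + 0.25·h(Under Repair) + 0.2·1
Solving: h(Degraded) = 0.4308, h(Under Repair) = 0.4103.
Starting from Degraded, the probability is 0.4308.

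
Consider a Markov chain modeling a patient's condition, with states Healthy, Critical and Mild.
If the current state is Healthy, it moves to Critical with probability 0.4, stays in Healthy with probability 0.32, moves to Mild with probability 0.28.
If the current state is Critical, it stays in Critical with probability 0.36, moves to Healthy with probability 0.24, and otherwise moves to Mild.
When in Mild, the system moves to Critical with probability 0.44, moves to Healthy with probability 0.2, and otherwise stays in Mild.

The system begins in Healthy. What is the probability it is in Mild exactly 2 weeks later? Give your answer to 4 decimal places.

Sum over the intermediate state after 1 week:
P = P(Healthy→Healthy)·P(Healthy→Mild) + P(Healthy→Critical)·P(Critical→Mild) + P(Healthy→Mild)·P(Mild→Mild)
  = 0.32×0.28 + 0.4×0.4 + 0.28×0.36
  = 0.0896 + 0.1600 + 0.1008 = 0.3504

0.3504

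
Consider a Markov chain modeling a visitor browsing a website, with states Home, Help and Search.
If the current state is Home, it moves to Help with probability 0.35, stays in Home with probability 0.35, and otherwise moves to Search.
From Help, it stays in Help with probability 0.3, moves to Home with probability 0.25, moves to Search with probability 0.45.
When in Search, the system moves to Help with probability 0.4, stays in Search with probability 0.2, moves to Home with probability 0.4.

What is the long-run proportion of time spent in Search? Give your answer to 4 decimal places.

0.3203

Let the stationary distribution be π with π = πP and π_1 + π_2 + π_3 = 1.
π_1 = 0.35·π_1 + 0.25·π_2 + 0.4·π_3
π_2 = 0.35·π_1 + 0.3·π_2 + 0.4·π_3
Solving with the normalization constraint gives π = (0.3312, 0.3486, 0.3203).
So the stationary probability of Search is 0.3203.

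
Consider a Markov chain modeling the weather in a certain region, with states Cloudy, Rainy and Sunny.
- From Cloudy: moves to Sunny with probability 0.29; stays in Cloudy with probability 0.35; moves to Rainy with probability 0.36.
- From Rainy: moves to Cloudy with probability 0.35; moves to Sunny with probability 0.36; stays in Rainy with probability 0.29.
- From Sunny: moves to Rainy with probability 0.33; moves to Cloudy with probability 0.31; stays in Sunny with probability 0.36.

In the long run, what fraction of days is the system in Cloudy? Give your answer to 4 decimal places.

0.3365

Let the stationary distribution be π with π = πP and π_1 + π_2 + π_3 = 1.
π_1 = 0.35·π_1 + 0.35·π_2 + 0.31·π_3
π_2 = 0.36·π_1 + 0.29·π_2 + 0.33·π_3
Solving with the normalization constraint gives π = (0.3365, 0.3270, 0.3364).
So the stationary probability of Cloudy is 0.3365.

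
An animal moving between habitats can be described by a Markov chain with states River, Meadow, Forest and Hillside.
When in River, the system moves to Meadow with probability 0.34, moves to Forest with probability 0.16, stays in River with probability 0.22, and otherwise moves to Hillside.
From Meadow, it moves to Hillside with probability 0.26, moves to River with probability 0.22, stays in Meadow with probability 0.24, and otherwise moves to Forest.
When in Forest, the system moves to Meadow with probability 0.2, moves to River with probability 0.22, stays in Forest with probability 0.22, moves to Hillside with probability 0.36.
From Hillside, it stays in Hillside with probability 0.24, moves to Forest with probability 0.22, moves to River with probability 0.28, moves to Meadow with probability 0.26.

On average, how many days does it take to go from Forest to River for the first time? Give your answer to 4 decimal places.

4.2005

Let t(s) be the expected number of days to first reach River from state s, with t(River) = 0. Conditioning on the first day:
t(Meadow) = 1 + 0.24·t(Meadow) + 0.28·t(Forest) + 0.26·t(Hillside)
t(Forest) = 1 + 0.2·t(Meadow) + 0.22·t(Forest) + 0.36·t(Hillside)
t(Hillside) = 1 + 0.26·t(Meadow) + 0.22·t(Forest) + 0.24·t(Hillside)
Solving: t(Meadow) = 4.2238, t(Forest) = 4.2005, t(Hillside) = 3.9767.
Expected days from Forest to River: 4.2005.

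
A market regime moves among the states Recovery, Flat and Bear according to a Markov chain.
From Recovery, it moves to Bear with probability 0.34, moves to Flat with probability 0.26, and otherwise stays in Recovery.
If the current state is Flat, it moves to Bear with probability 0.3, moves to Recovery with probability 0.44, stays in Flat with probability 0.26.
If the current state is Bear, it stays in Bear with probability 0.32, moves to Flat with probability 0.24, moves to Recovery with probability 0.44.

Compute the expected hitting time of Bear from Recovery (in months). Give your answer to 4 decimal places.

3.0340

Let t(s) be the expected number of months to first reach Bear from state s, with t(Bear) = 0. Conditioning on the first month:
t(Recovery) = 1 + 0.4·t(Recovery) + 0.26·t(Flat)
t(Flat) = 1 + 0.44·t(Recovery) + 0.26·t(Flat)
Solving: t(Recovery) = 3.0340, t(Flat) = 3.1553.
Expected months from Recovery to Bear: 3.0340.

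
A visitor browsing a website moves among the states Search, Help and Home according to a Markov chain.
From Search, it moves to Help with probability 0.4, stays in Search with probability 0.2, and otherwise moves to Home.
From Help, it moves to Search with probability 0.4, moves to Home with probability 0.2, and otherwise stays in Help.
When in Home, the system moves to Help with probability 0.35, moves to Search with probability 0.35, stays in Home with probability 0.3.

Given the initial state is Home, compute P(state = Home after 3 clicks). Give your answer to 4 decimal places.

0.2930

Propagate the distribution vector 3 clicks from Home.
After 0 clicks: (0.0000, 0.0000, 1.0000)
After 1 click: (0.3500, 0.3500, 0.3000)
After 2 clicks: (0.3150, 0.3850, 0.3000)
After 3 clicks: (0.3220, 0.3850, 0.2930)
P(in Home after 3 clicks) = 0.2930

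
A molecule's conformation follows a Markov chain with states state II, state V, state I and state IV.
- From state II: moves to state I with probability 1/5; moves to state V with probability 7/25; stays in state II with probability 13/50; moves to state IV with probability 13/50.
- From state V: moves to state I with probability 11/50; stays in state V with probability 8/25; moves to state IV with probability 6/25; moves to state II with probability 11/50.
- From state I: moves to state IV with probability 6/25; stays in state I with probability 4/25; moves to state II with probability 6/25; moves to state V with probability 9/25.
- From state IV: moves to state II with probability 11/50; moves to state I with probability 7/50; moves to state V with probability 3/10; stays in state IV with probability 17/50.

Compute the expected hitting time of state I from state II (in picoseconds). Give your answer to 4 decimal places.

Let t(s) be the expected number of picoseconds to first reach state I from state s, with t(state I) = 0. Conditioning on the first picosecond:
t(state II) = 1 + 0.26·t(state II) + 0.28·t(state V) + 0.26·t(state IV)
t(state V) = 1 + 0.22·t(state II) + 0.32·t(state V) + 0.24·t(state IV)
t(state IV) = 1 + 0.22·t(state II) + 0.3·t(state V) + 0.34·t(state IV)
Solving: t(state II) = 5.2804, t(state V) = 5.1633, t(state IV) = 5.6222.
Expected picoseconds from state II to state I: 5.2804.

5.2804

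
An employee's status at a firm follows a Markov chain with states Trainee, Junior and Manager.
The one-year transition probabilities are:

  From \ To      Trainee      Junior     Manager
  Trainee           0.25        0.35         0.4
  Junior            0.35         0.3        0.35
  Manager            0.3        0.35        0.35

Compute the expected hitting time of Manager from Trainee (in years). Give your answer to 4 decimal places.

2.6087

Let t(s) be the expected number of years to first reach Manager from state s, with t(Manager) = 0. Conditioning on the first year:
t(Trainee) = 1 + 0.25·t(Trainee) + 0.35·t(Junior)
t(Junior) = 1 + 0.35·t(Trainee) + 0.3·t(Junior)
Solving: t(Trainee) = 2.6087, t(Junior) = 2.7329.
Expected years from Trainee to Manager: 2.6087.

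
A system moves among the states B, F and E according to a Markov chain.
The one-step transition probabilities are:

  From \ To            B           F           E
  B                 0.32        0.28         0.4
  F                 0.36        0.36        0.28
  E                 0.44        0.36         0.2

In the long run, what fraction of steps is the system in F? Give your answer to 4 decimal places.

Let the stationary distribution be π with π = πP and π_1 + π_2 + π_3 = 1.
π_1 = 0.32·π_1 + 0.36·π_2 + 0.44·π_3
π_2 = 0.28·π_1 + 0.36·π_2 + 0.36·π_3
Solving with the normalization constraint gives π = (0.3693, 0.3305, 0.3003).
So the stationary probability of F is 0.3305.

0.3305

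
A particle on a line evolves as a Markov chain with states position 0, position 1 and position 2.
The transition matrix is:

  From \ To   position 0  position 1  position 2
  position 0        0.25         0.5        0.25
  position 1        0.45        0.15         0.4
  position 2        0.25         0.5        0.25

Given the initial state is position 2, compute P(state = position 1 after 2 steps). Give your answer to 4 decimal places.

0.3250

Sum over the intermediate state after 1 step:
P = P(position 2→position 0)·P(position 0→position 1) + P(position 2→position 1)·P(position 1→position 1) + P(position 2→position 2)·P(position 2→position 1)
  = 0.25×0.5 + 0.5×0.15 + 0.25×0.5
  = 0.1250 + 0.0750 + 0.1250 = 0.3250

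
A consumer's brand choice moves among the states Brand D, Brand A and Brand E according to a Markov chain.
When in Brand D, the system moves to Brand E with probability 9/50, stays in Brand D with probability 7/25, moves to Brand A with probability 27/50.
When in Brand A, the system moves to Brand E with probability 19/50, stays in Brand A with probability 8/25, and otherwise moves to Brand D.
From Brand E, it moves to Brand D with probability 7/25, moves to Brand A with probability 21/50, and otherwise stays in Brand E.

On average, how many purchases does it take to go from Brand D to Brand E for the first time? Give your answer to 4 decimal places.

Let t(s) be the expected number of purchases to first reach Brand E from state s, with t(Brand E) = 0. Conditioning on the first purchase:
t(Brand D) = 1 + 0.28·t(Brand D) + 0.54·t(Brand A)
t(Brand A) = 1 + 0.3·t(Brand D) + 0.32·t(Brand A)
Solving: t(Brand D) = 3.7241, t(Brand A) = 3.1136.
Expected purchases from Brand D to Brand E: 3.7241.

3.7241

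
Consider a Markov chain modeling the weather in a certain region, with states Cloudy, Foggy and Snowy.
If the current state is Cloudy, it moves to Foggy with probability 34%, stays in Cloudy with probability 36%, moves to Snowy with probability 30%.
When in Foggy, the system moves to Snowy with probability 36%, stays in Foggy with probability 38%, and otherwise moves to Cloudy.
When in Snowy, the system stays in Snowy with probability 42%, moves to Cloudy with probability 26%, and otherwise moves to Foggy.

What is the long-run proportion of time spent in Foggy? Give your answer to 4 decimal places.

0.3466

Let the stationary distribution be π with π = πP and π_1 + π_2 + π_3 = 1.
π_1 = 0.36·π_1 + 0.26·π_2 + 0.26·π_3
π_2 = 0.34·π_1 + 0.38·π_2 + 0.32·π_3
Solving with the normalization constraint gives π = (0.2889, 0.3466, 0.3645).
So the stationary probability of Foggy is 0.3466.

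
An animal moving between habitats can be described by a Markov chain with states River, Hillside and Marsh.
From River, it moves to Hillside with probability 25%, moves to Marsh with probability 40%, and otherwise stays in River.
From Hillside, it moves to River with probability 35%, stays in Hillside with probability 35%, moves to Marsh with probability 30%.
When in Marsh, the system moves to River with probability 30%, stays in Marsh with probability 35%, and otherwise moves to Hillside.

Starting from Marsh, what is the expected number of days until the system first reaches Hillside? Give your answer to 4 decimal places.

3.1405

Let t(s) be the expected number of days to first reach Hillside from state s, with t(Hillside) = 0. Conditioning on the first day:
t(River) = 1 + 0.35·t(River) + 0.4·t(Marsh)
t(Marsh) = 1 + 0.3·t(River) + 0.35·t(Marsh)
Solving: t(River) = 3.4711, t(Marsh) = 3.1405.
Expected days from Marsh to Hillside: 3.1405.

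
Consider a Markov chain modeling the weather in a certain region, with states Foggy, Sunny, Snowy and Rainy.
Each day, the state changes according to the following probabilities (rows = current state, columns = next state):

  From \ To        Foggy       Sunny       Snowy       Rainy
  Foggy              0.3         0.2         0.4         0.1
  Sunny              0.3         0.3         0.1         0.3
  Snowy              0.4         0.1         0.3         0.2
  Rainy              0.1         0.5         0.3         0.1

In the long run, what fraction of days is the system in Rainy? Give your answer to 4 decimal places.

0.1780

Let the stationary distribution be π with π = πP and π_1 + π_2 + π_3 + π_4 = 1.
π_1 = 0.3·π_1 + 0.3·π_2 + 0.4·π_3 + 0.1·π_4
π_2 = 0.2·π_1 + 0.3·π_2 + 0.1·π_3 + 0.5·π_4
π_3 = 0.4·π_1 + 0.1·π_2 + 0.3·π_3 + 0.3·π_4
Solving with the normalization constraint gives π = (0.2923, 0.2505, 0.2791, 0.1780).
So the stationary probability of Rainy is 0.1780.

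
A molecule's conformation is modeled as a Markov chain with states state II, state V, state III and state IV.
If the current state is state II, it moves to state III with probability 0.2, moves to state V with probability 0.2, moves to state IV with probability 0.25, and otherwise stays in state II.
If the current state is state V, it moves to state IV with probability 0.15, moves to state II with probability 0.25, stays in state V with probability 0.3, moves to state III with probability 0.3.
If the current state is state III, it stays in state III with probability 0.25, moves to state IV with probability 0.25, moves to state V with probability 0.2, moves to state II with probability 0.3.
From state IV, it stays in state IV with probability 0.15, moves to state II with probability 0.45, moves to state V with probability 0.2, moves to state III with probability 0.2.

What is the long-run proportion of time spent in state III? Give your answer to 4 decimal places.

Let the stationary distribution be π with π = πP and π_1 + π_2 + π_3 + π_4 = 1.
π_1 = 0.35·π_1 + 0.25·π_2 + 0.3·π_3 + 0.45·π_4
π_2 = 0.2·π_1 + 0.3·π_2 + 0.2·π_3 + 0.2·π_4
π_3 = 0.2·π_1 + 0.3·π_2 + 0.25·π_3 + 0.2·π_4
Solving with the normalization constraint gives π = (0.3368, 0.2222, 0.2339, 0.2071).
So the stationary probability of state III is 0.2339.

0.2339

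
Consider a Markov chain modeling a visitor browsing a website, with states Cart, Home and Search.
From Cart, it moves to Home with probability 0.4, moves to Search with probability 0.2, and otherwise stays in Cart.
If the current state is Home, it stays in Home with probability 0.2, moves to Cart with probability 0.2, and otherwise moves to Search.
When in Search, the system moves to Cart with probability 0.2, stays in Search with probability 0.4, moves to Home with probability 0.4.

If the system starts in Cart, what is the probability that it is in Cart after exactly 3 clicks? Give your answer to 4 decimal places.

Propagate the distribution vector 3 clicks from Cart.
After 0 clicks: (1.0000, 0.0000, 0.0000)
After 1 click: (0.4000, 0.4000, 0.2000)
After 2 clicks: (0.2800, 0.3200, 0.4000)
After 3 clicks: (0.2560, 0.3360, 0.4080)
P(in Cart after 3 clicks) = 0.2560

0.2560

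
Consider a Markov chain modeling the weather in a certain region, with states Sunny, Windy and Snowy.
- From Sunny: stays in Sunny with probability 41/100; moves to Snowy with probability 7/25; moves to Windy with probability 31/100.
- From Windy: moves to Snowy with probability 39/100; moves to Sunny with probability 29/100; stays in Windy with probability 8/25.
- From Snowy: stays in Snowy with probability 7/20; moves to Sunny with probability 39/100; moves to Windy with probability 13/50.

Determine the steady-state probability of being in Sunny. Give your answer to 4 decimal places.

0.3677

Let the stationary distribution be π with π = πP and π_1 + π_2 + π_3 = 1.
π_1 = 0.41·π_1 + 0.29·π_2 + 0.39·π_3
π_2 = 0.31·π_1 + 0.32·π_2 + 0.26·π_3
Solving with the normalization constraint gives π = (0.3677, 0.2962, 0.3361).
So the stationary probability of Sunny is 0.3677.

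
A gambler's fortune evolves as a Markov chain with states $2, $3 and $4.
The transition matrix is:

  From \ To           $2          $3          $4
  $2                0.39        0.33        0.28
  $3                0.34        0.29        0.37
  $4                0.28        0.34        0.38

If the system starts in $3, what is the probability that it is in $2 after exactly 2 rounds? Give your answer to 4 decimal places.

Sum over the intermediate state after 1 round:
P = P($3→$2)·P($2→$2) + P($3→$3)·P($3→$2) + P($3→$4)·P($4→$2)
  = 0.34×0.39 + 0.29×0.34 + 0.37×0.28
  = 0.1326 + 0.0986 + 0.1036 = 0.3348

0.3348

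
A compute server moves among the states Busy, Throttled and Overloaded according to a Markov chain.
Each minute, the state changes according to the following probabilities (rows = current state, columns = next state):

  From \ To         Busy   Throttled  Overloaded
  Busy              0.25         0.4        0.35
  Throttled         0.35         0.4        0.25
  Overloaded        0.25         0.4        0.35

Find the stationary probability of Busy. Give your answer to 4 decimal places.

Let the stationary distribution be π with π = πP and π_1 + π_2 + π_3 = 1.
π_1 = 0.25·π_1 + 0.35·π_2 + 0.25·π_3
π_2 = 0.4·π_1 + 0.4·π_2 + 0.4·π_3
Solving with the normalization constraint gives π = (0.2900, 0.4000, 0.3100).
So the stationary probability of Busy is 0.2900.

0.2900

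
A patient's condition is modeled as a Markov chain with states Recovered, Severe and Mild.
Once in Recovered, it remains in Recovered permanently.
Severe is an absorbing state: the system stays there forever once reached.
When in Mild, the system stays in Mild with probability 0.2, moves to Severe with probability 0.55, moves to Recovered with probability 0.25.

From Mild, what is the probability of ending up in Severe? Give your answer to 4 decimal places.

0.6875

Let h(s) be the probability of absorption at Severe starting from transient state s. Then h(Severe) = 1 and h(Recovered) = 0. By first-step analysis:
h(Mild) = 0.25·0 + 0.55·1 + 0.2·h(Mild)
Solving: h(Mild) = 0.6875.
Starting from Mild, the probability is 0.6875.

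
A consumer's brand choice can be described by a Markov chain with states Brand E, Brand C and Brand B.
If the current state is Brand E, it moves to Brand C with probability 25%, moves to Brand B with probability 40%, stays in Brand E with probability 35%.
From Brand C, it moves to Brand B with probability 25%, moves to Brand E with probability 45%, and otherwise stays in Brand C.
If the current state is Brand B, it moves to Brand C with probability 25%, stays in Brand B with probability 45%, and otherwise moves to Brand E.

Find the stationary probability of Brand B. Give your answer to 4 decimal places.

0.3795

Let the stationary distribution be π with π = πP and π_1 + π_2 + π_3 = 1.
π_1 = 0.35·π_1 + 0.45·π_2 + 0.3·π_3
π_2 = 0.25·π_1 + 0.3·π_2 + 0.25·π_3
Solving with the normalization constraint gives π = (0.3573, 0.2632, 0.3795).
So the stationary probability of Brand B is 0.3795.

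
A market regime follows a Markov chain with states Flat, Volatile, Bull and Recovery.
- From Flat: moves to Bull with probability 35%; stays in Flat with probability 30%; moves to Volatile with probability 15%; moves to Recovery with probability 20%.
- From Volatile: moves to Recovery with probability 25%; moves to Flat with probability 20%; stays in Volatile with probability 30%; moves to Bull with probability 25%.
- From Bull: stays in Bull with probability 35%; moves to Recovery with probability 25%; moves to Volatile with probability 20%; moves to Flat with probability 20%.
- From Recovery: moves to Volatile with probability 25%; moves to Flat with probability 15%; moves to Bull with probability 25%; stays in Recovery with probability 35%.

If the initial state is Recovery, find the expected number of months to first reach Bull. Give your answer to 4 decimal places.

Let t(s) be the expected number of months to first reach Bull from state s, with t(Bull) = 0. Conditioning on the first month:
t(Flat) = 1 + 0.3·t(Flat) + 0.15·t(Volatile) + 0.2·t(Recovery)
t(Volatile) = 1 + 0.2·t(Flat) + 0.3·t(Volatile) + 0.25·t(Recovery)
t(Recovery) = 1 + 0.15·t(Flat) + 0.25·t(Volatile) + 0.35·t(Recovery)
Solving: t(Flat) = 3.2819, t(Volatile) = 3.6935, t(Recovery) = 3.7164.
Expected months from Recovery to Bull: 3.7164.

3.7164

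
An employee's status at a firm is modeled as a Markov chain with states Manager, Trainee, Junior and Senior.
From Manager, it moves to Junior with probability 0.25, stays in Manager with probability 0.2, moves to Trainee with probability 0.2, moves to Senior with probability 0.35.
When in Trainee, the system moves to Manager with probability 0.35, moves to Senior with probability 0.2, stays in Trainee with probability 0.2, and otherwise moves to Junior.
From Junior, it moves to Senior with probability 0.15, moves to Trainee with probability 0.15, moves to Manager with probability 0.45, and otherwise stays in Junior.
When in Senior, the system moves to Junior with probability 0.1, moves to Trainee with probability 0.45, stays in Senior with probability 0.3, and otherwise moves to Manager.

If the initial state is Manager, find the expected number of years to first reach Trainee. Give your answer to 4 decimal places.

Let t(s) be the expected number of years to first reach Trainee from state s, with t(Trainee) = 0. Conditioning on the first year:
t(Manager) = 1 + 0.2·t(Manager) + 0.25·t(Junior) + 0.35·t(Senior)
t(Junior) = 1 + 0.45·t(Manager) + 0.25·t(Junior) + 0.15·t(Senior)
t(Senior) = 1 + 0.15·t(Manager) + 0.1·t(Junior) + 0.3·t(Senior)
Solving: t(Manager) = 3.7989, t(Junior) = 4.1806, t(Senior) = 2.8399.
Expected years from Manager to Trainee: 3.7989.

3.7989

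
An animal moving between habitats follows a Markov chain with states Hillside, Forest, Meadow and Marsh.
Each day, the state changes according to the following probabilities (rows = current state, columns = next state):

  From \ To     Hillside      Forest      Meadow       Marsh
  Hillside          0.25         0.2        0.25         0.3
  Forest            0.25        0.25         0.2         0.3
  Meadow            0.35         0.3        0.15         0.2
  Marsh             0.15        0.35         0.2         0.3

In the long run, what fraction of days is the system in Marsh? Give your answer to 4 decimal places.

0.2798

Let the stationary distribution be π with π = πP and π_1 + π_2 + π_3 + π_4 = 1.
π_1 = 0.25·π_1 + 0.25·π_2 + 0.35·π_3 + 0.15·π_4
π_2 = 0.2·π_1 + 0.25·π_2 + 0.3·π_3 + 0.35·π_4
π_3 = 0.25·π_1 + 0.2·π_2 + 0.15·π_3 + 0.2·π_4
Solving with the normalization constraint gives π = (0.2422, 0.2760, 0.2020, 0.2798).
So the stationary probability of Marsh is 0.2798.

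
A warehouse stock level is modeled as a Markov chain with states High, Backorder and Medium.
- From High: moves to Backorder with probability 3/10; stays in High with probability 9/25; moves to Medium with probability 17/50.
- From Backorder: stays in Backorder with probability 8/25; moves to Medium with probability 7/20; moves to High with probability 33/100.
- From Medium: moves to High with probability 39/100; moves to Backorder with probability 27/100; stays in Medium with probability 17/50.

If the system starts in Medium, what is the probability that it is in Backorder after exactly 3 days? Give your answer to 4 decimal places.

0.2956

Propagate the distribution vector 3 days from Medium.
After 0 days: (0.0000, 0.0000, 1.0000)
After 1 day: (0.3900, 0.2700, 0.3400)
After 2 days: (0.3621, 0.2952, 0.3427)
After 3 days: (0.3614, 0.2956, 0.3430)
P(in Backorder after 3 days) = 0.2956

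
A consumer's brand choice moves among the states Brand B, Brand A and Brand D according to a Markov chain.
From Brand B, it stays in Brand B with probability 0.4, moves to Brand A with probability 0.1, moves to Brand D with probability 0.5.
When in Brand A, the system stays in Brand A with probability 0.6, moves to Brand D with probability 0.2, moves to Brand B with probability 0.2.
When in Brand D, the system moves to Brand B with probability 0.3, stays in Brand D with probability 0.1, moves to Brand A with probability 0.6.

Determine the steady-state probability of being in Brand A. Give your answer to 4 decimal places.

0.4588

Let the stationary distribution be π with π = πP and π_1 + π_2 + π_3 = 1.
π_1 = 0.4·π_1 + 0.2·π_2 + 0.3·π_3
π_2 = 0.1·π_1 + 0.6·π_2 + 0.6·π_3
Solving with the normalization constraint gives π = (0.2824, 0.4588, 0.2588).
So the stationary probability of Brand A is 0.4588.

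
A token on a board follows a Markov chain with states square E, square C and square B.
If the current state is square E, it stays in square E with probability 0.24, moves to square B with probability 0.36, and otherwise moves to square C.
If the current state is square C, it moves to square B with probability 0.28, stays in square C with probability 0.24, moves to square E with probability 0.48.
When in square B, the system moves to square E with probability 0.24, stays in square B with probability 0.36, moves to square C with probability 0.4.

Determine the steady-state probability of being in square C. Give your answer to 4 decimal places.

0.3448

Let the stationary distribution be π with π = πP and π_1 + π_2 + π_3 = 1.
π_1 = 0.24·π_1 + 0.48·π_2 + 0.24·π_3
π_2 = 0.4·π_1 + 0.24·π_2 + 0.4·π_3
Solving with the normalization constraint gives π = (0.3228, 0.3448, 0.3324).
So the stationary probability of square C is 0.3448.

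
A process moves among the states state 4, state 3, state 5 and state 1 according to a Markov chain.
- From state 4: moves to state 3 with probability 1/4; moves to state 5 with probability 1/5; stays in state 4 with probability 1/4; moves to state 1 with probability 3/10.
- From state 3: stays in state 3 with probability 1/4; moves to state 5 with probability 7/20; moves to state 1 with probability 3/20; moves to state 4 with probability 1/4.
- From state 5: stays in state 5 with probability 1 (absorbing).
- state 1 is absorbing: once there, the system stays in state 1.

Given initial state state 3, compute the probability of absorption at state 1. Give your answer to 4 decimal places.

Let h(s) be the probability of absorption at state 1 starting from transient state s. Then h(state 1) = 1 and h(state 5) = 0. By first-step analysis:
h(state 4) = 0.25·h(state 4) + 0.25·h(state 3) + 0.2·0 + 0.3·1
h(state 3) = 0.25·h(state 4) + 0.25·h(state 3) + 0.35·0 + 0.15·1
Solving: h(state 4) = 0.5250, h(state 3) = 0.3750.
Starting from state 3, the probability is 0.3750.

0.3750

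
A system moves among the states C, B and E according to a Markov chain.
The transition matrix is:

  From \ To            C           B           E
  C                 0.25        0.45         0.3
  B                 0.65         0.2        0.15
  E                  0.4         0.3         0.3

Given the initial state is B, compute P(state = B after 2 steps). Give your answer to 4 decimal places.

0.3775

Sum over the intermediate state after 1 step:
P = P(B→C)·P(C→B) + P(B→B)·P(B→B) + P(B→E)·P(E→B)
  = 0.65×0.45 + 0.2×0.2 + 0.15×0.3
  = 0.2925 + 0.0400 + 0.0450 = 0.3775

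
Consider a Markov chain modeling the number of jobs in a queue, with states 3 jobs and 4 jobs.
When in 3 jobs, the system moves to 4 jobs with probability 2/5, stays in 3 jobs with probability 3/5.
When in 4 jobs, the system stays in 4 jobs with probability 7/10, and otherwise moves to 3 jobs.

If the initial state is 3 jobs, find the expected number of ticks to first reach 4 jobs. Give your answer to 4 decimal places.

Let t(s) be the expected number of ticks to first reach 4 jobs from state s, with t(4 jobs) = 0. Conditioning on the first tick:
t(3 jobs) = 1 + 0.6·t(3 jobs)
Solving: t(3 jobs) = 2.5000.
Expected ticks from 3 jobs to 4 jobs: 2.5000.

2.5000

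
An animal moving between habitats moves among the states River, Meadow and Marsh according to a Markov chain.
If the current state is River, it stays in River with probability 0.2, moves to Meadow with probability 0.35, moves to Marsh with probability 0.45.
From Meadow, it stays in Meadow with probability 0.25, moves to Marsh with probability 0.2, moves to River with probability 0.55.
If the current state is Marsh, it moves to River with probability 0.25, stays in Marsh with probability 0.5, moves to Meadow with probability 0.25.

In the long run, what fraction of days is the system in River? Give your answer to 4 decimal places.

Let the stationary distribution be π with π = πP and π_1 + π_2 + π_3 = 1.
π_1 = 0.2·π_1 + 0.55·π_2 + 0.25·π_3
π_2 = 0.35·π_1 + 0.25·π_2 + 0.25·π_3
Solving with the normalization constraint gives π = (0.3186, 0.2819, 0.3995).
So the stationary probability of River is 0.3186.

0.3186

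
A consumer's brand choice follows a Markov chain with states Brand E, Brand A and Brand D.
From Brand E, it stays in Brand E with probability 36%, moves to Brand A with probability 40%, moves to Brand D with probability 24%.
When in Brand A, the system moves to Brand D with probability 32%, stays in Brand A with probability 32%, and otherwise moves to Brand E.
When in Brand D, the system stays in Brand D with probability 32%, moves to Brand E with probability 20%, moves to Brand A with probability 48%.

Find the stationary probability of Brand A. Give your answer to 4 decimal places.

0.3922

Let the stationary distribution be π with π = πP and π_1 + π_2 + π_3 = 1.
π_1 = 0.36·π_1 + 0.36·π_2 + 0.2·π_3
π_2 = 0.4·π_1 + 0.32·π_2 + 0.48·π_3
Solving with the normalization constraint gives π = (0.3128, 0.3922, 0.2950).
So the stationary probability of Brand A is 0.3922.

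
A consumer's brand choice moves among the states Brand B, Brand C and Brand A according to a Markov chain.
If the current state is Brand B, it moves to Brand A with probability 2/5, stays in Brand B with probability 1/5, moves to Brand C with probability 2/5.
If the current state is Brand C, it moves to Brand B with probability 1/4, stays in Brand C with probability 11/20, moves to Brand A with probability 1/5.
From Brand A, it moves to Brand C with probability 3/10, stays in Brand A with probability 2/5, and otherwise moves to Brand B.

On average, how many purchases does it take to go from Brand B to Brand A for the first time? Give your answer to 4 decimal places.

3.2692

Let t(s) be the expected number of purchases to first reach Brand A from state s, with t(Brand A) = 0. Conditioning on the first purchase:
t(Brand B) = 1 + 0.2·t(Brand B) + 0.4·t(Brand C)
t(Brand C) = 1 + 0.25·t(Brand B) + 0.55·t(Brand C)
Solving: t(Brand B) = 3.2692, t(Brand C) = 4.0385.
Expected purchases from Brand B to Brand A: 3.2692.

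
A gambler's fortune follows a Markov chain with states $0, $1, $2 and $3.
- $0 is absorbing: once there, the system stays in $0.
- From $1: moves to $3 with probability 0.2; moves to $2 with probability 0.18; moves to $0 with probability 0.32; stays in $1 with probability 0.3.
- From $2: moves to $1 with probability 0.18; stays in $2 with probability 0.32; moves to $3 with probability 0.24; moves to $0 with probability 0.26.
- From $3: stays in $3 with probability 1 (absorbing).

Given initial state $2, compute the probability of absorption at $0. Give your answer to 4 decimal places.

Let h(s) be the probability of absorption at $0 starting from transient state s. Then h($0) = 1 and h($3) = 0. By first-step analysis:
h($1) = 0.32·1 + 0.3·h($1) + 0.18·h($2) + 0.2·0
h($2) = 0.26·1 + 0.18·h($1) + 0.32·h($2) + 0.24·0
Solving: h($1) = 0.5960, h($2) = 0.5401.
Starting from $2, the probability is 0.5401.

0.5401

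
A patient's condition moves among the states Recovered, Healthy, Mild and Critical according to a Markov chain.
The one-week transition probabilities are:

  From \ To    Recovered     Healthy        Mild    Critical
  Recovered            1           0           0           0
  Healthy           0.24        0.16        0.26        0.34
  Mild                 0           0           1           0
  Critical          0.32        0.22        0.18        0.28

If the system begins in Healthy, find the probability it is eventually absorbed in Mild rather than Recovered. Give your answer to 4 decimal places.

0.4687

Let h(s) be the probability of absorption at Mild starting from transient state s. Then h(Mild) = 1 and h(Recovered) = 0. By first-step analysis:
h(Healthy) = 0.24·0 + 0.16·h(Healthy) + 0.26·1 + 0.34·h(Critical)
h(Critical) = 0.32·0 + 0.22·h(Healthy) + 0.18·1 + 0.28·h(Critical)
Solving: h(Healthy) = 0.4687, h(Critical) = 0.3932.
Starting from Healthy, the probability is 0.4687.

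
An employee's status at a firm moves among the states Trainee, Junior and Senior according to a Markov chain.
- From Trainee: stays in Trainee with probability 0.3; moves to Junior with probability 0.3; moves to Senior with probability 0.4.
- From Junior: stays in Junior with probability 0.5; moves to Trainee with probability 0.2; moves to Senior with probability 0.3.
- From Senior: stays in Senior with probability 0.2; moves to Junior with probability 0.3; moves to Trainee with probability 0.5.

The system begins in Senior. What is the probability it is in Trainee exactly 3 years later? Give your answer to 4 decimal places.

Propagate the distribution vector 3 years from Senior.
After 0 years: (0.0000, 0.0000, 1.0000)
After 1 year: (0.5000, 0.3000, 0.2000)
After 2 years: (0.3100, 0.3600, 0.3300)
After 3 years: (0.3300, 0.3720, 0.2980)
P(in Trainee after 3 years) = 0.3300

0.3300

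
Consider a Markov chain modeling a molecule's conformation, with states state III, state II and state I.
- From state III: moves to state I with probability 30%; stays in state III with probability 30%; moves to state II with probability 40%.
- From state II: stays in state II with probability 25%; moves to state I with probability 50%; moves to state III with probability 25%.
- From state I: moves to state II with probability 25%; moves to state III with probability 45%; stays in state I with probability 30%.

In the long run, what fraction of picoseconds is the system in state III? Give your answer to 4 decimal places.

Let the stationary distribution be π with π = πP and π_1 + π_2 + π_3 = 1.
π_1 = 0.3·π_1 + 0.25·π_2 + 0.45·π_3
π_2 = 0.4·π_1 + 0.25·π_2 + 0.25·π_3
Solving with the normalization constraint gives π = (0.3390, 0.3008, 0.3602).
So the stationary probability of state III is 0.3390.

0.3390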